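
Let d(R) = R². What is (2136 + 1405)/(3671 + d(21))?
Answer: 3541/4112 ≈ 0.86114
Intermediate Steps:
(2136 + 1405)/(3671 + d(21)) = (2136 + 1405)/(3671 + 21²) = 3541/(3671 + 441) = 3541/4112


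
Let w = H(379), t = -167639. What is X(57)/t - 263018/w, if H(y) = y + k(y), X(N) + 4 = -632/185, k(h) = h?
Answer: -4078516371447/11754008485 ≈ -346.99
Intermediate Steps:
X(N) = -1372/185 (X(N) = -4 - 632/185 = -1372/185)
H(y) = 2*y (H(y) = y + y = 2*y)
w = 758 (w = 2*379 = 758)
X(57)/t - 263018/w = -1372/185/(-167639) - 263018/758 = -1372/185*(-1/167639) - 263018*1/758 = 1372/31013215 - 131509/379 = -4078516371447/11754008485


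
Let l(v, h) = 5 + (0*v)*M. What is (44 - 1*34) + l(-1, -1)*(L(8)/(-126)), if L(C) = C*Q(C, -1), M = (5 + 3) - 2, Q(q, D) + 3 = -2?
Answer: 730/63 ≈ 11.587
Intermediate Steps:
Q(q, D) = -5 (Q(q, D) = -3 - 2 = -5)
M = 6 (M = 8 - 2 = 6)
L(C) = -5*C (L(C) = C*(-5) = -5*C)
l(v, h) = 5 (l(v, h) = 5 + (0*v)*6 = 5 + 0*6 = 5 + 0 = 5)
(44 - 1*34) + l(-1, -1)*(L(8)/(-126)) = (44 - 1*34) + 5*(-5*8/(-126)) = (44 - 34) + 5*(-40*(-1/126)) = 10 + 5*(20/63) = 10 + 100/63 = 730/63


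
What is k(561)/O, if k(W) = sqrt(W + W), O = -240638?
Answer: -sqrt(1122)/240638 ≈ -0.00013920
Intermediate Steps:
k(W) = sqrt(2)*sqrt(W) (k(W) = sqrt(2*W) = sqrt(2)*sqrt(W))
k(561)/O = (sqrt(2)*sqrt(561))/(-240638) = sqrt(1122)*(-1/240638) = -sqrt(1122)/240638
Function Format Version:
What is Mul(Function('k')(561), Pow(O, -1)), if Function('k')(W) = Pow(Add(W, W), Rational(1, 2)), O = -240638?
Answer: Mul(Rational(-1, 240638), Pow(1122, Rational(1, 2))) ≈ -0.00013920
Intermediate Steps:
Function('k')(W) = Mul(Pow(2, Rational(1, 2)), Pow(W, Rational(1, 2))) (Function('k')(W) = Pow(Mul(2, W), Rational(1, 2)) = Mul(Pow(2, Rational(1, 2)), Pow(W, Rational(1, 2))))
Mul(Function('k')(561), Pow(O, -1)) = Mul(Mul(Pow(2, Rational(1, 2)), Pow(561, Rational(1, 2))), Pow(-240638, -1)) = Mul(Pow(1122, Rational(1, 2)), Rational(-1, 240638)) = Mul(Rational(-1, 240638), Pow(1122, Rational(1, 2)))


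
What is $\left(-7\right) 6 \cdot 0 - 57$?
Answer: $-57$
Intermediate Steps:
$\left(-7\right) 6 \cdot 0 - 57 = \left(-42\right) 0 - 57 = 0 - 57 = -57$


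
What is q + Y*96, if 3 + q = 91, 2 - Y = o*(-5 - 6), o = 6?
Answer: 6616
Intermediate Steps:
Y = 68 (Y = 2 - 6*(-5 - 6) = 2 - 6*(-11) = 2 - 1*(-66) = 2 + 66 = 68)
q = 88 (q = -3 + 91 = 88)
q + Y*96 = 88 + 68*96 = 88 + 6528 = 6616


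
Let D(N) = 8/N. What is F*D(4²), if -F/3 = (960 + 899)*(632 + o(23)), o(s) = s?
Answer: -3652935/2 ≈ -1.8265e+6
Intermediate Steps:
F = -3652935 (F = -3*(960 + 899)*(632 + 23) = -5577*655 = -3*1217645 = -3652935)
F*D(4²) = -29223480/(4²) = -29223480/16 = -3652935*½ = -3652935/2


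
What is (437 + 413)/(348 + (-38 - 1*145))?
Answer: 170/33 ≈ 5.1515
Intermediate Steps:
(437 + 413)/(348 + (-38 - 1*145)) = 850/(348 + (-38 - 145)) = 850/(348 - 183) = 850/165 = 850*(1/165) = 170/33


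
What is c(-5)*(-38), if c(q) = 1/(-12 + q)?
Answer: 38/17 ≈ 2.2353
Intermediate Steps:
c(-5)*(-38) = -38/(-12 - 5) = -38/(-17) = -1/17*(-38) = 38/17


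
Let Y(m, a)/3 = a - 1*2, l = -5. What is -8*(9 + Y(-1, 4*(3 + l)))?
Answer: 168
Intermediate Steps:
Y(m, a) = -6 + 3*a (Y(m, a) = 3*(a - 1*2) = 3*(a - 2) = 3*(-2 + a) = -6 + 3*a)
-8*(9 + Y(-1, 4*(3 + l))) = -8*(9 + (-6 + 3*(4*(3 - 5)))) = -8*(9 + (-6 + 3*(4*(-2)))) = -8*(9 + (-6 + 3*(-8))) = -8*(9 + (-6 - 24)) = -8*(9 - 30) = -8*(-21) = 168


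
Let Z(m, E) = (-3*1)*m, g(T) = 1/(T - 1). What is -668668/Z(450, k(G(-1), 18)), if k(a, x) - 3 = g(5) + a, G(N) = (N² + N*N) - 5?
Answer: 334334/675 ≈ 495.31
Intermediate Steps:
g(T) = 1/(-1 + T)
G(N) = -5 + 2*N² (G(N) = (N² + N²) - 5 = 2*N² - 5 = -5 + 2*N²)
k(a, x) = 13/4 + a (k(a, x) = 3 + (1/(-1 + 5) + a) = 3 + (1/4 + a) = 3 + (¼ + a) = 13/4 + a)
Z(m, E) = -3*m
-668668/Z(450, k(G(-1), 18)) = -668668/((-3*450)) = -668668/(-1350) = -668668*(-1/1350) = 334334/675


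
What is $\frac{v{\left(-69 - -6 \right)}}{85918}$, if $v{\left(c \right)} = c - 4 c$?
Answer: $\frac{27}{12274} \approx 0.0021998$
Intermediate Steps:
$v{\left(c \right)} = - 3 c$
$\frac{v{\left(-69 - -6 \right)}}{85918} = \frac{\left(-3\right) \left(-69 - -6\right)}{85918} = - 3 \left(-69 + 6\right) \frac{1}{85918} = \left(-3\right) \left(-63\right) \frac{1}{85918} = 189 \cdot \frac{1}{85918} = \frac{27}{12274}$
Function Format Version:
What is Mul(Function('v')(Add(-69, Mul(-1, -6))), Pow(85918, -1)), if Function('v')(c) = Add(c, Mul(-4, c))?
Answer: Rational(27, 12274) ≈ 0.0021998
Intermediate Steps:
Function('v')(c) = Mul(-3, c)
Mul(Function('v')(Add(-69, Mul(-1, -6))), Pow(85918, -1)) = Mul(Mul(-3, Add(-69, Mul(-1, -6))), Pow(85918, -1)) = Mul(Mul(-3, Add(-69, 6)), Rational(1, 85918)) = Mul(Mul(-3, -63), Rational(1, 85918)) = Mul(189, Rational(1, 85918)) = Rational(27, 12274)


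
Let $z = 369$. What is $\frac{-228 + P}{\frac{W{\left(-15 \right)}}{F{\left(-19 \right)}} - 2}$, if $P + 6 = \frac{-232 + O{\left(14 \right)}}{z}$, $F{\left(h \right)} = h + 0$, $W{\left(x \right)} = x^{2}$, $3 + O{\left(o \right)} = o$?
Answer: $\frac{1644773}{97047} \approx 16.948$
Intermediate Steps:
$O{\left(o \right)} = -3 + o$
$F{\left(h \right)} = h$
$P = - \frac{2435}{369}$ ($P = -6 + \frac{-232 + \left(-3 + 14\right)}{369} = -6 + \left(-232 + 11\right) \frac{1}{369} = -6 - \frac{221}{369} = - \frac{2435}{369} \approx -6.5989$)
$\frac{-228 + P}{\frac{W{\left(-15 \right)}}{F{\left(-19 \right)}} - 2} = \frac{-228 - \frac{2435}{369}}{\frac{\left(-15\right)^{2}}{-19} - 2} = - \frac{86567}{369 \left(225 \left(- \frac{1}{19}\right) - 2\right)} = - \frac{86567}{369 \left(- \frac{225}{19} - 2\right)} = - \frac{86567}{369 \left(- \frac{263}{19}\right)} = \left(- \frac{86567}{369}\right) \left(- \frac{19}{263}\right) = \frac{1644773}{97047}$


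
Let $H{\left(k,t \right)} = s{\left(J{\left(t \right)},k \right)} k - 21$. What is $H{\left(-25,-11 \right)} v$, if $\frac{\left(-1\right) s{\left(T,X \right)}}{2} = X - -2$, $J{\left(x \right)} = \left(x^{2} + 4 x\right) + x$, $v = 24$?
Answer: $-28104$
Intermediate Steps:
$J{\left(x \right)} = x^{2} + 5 x$
$s{\left(T,X \right)} = -4 - 2 X$ ($s{\left(T,X \right)} = - 2 \left(X - -2\right) = - 2 \left(X + 2\right) = - 2 \left(2 + X\right) = -4 - 2 X$)
$H{\left(k,t \right)} = -21 + k \left(-4 - 2 k\right)$ ($H{\left(k,t \right)} = \left(-4 - 2 k\right) k - 21 = k \left(-4 - 2 k\right) - 21 = -21 + k \left(-4 - 2 k\right)$)
$H{\left(-25,-11 \right)} v = \left(-21 - - 50 \left(2 - 25\right)\right) 24 = \left(-21 - \left(-50\right) \left(-23\right)\right) 24 = \left(-21 - 1150\right) 24 = \left(-1171\right) 24 = -28104$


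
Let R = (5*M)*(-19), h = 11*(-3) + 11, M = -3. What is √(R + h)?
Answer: √263 ≈ 16.217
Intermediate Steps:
h = -22 (h = -33 + 11 = -22)
R = 285 (R = (5*(-3))*(-19) = -15*(-19) = 285)
√(R + h) = √(285 - 22) = √263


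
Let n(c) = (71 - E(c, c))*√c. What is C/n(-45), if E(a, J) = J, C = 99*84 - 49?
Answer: -8267*I*√5/1740 ≈ -10.624*I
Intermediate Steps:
C = 8267 (C = 8316 - 49 = 8267)
n(c) = √c*(71 - c) (n(c) = (71 - c)*√c = √c*(71 - c))
C/n(-45) = 8267/((√(-45)*(71 - 1*(-45)))) = 8267/(((3*I*√5)*(71 + 45))) = 8267/(((3*I*√5)*116)) = 8267/((348*I*√5)) = 8267*(-I*√5/1740) = -8267*I*√5/1740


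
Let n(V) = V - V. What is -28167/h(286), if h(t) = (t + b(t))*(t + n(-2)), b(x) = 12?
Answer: -28167/85228 ≈ -0.33049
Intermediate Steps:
n(V) = 0
h(t) = t*(12 + t) (h(t) = (t + 12)*(t + 0) = (12 + t)*t = t*(12 + t))
-28167/h(286) = -28167*1/(286*(12 + 286)) = -28167/(286*298) = -28167/85228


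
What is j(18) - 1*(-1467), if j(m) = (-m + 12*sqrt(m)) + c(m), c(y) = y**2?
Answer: 1773 + 36*sqrt(2) ≈ 1823.9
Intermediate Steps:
j(m) = m**2 - m + 12*sqrt(m) (j(m) = (-m + 12*sqrt(m)) + m**2 = m**2 - m + 12*sqrt(m))
j(18) - 1*(-1467) = (18**2 - 1*18 + 12*sqrt(18)) - 1*(-1467) = (324 - 18 + 12*(3*sqrt(2))) + 1467 = (324 - 18 + 36*sqrt(2)) + 1467 = (306 + 36*sqrt(2)) + 1467 = 1773 + 36*sqrt(2)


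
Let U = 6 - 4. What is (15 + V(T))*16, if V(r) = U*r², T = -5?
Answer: 1040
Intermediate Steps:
U = 2
V(r) = 2*r²
(15 + V(T))*16 = (15 + 2*(-5)²)*16 = (15 + 2*25)*16 = (15 + 50)*16 = 65*16 = 1040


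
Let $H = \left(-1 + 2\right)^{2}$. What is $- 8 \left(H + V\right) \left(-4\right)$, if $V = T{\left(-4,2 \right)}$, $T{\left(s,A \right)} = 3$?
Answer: $128$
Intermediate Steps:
$V = 3$
$H = 1$ ($H = 1^{2} = 1$)
$- 8 \left(H + V\right) \left(-4\right) = - 8 \left(1 + 3\right) \left(-4\right) = - 8 \cdot 4 \left(-4\right) = \left(-8\right) \left(-16\right) = 128$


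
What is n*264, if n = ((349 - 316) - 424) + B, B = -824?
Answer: -320760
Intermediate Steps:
n = -1215 (n = ((349 - 316) - 424) - 824 = (33 - 424) - 824 = -391 - 824 = -1215)
n*264 = -1215*264 = -320760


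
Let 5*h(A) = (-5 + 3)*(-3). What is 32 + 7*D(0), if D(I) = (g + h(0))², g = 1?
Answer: 1647/25 ≈ 65.880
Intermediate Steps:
h(A) = 6/5 (h(A) = ((-5 + 3)*(-3))/5 = (-2*(-3))/5 = (⅕)*6 = 6/5)
D(I) = 121/25 (D(I) = (1 + 6/5)² = (11/5)² = 121/25)
32 + 7*D(0) = 32 + 7*(121/25) = 32 + 847/25 = 1647/25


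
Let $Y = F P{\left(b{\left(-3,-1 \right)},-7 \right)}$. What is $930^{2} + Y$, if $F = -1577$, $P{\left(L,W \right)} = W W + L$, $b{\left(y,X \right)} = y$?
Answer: $792358$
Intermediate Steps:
$P{\left(L,W \right)} = L + W^{2}$ ($P{\left(L,W \right)} = W^{2} + L = L + W^{2}$)
$Y = -72542$ ($Y = - 1577 \left(-3 + \left(-7\right)^{2}\right) = - 1577 \left(-3 + 49\right) = \left(-1577\right) 46 = -72542$)
$930^{2} + Y = 930^{2} - 72542 = 864900 - 72542 = 792358$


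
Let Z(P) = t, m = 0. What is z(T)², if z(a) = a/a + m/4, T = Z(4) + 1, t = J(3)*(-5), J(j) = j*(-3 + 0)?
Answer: 1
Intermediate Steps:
J(j) = -3*j (J(j) = j*(-3) = -3*j)
t = 45 (t = -3*3*(-5) = -9*(-5) = 45)
Z(P) = 45
T = 46 (T = 45 + 1 = 46)
z(a) = 1 (z(a) = a/a + 0/4 = 1 + 0*(¼) = 1 + 0 = 1)
z(T)² = 1² = 1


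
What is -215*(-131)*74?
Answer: 2084210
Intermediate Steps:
-215*(-131)*74 = 28165*74 = 2084210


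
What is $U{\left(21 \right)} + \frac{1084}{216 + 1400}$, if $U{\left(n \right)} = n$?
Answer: $\frac{8755}{404} \approx 21.671$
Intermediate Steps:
$U{\left(21 \right)} + \frac{1084}{216 + 1400} = 21 + \frac{1084}{216 + 1400} = 21 + \frac{1084}{1616} = 21 + 1084 \cdot \frac{1}{1616} = 21 + \frac{271}{404} = \frac{8755}{404}$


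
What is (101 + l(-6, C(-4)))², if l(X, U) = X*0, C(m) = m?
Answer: 10201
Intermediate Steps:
l(X, U) = 0
(101 + l(-6, C(-4)))² = (101 + 0)² = 101² = 10201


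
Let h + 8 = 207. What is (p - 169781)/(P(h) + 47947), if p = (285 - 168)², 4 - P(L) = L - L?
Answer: -156092/47951 ≈ -3.2552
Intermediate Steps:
h = 199 (h = -8 + 207 = 199)
P(L) = 4 (P(L) = 4 - (L - L) = 4 - 1*0 = 4 + 0 = 4)
p = 13689 (p = 117² = 13689)
(p - 169781)/(P(h) + 47947) = (13689 - 169781)/(4 + 47947) = -156092/47951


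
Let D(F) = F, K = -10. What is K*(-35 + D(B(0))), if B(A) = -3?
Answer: 380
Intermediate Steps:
K*(-35 + D(B(0))) = -10*(-35 - 3) = -10*(-38) = 380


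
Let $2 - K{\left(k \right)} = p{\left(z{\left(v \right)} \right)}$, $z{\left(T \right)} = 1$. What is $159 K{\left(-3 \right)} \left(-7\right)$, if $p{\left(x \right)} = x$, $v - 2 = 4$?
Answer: $-1113$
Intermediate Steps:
$v = 6$ ($v = 2 + 4 = 6$)
$K{\left(k \right)} = 1$ ($K{\left(k \right)} = 2 - 1 = 1$)
$159 K{\left(-3 \right)} \left(-7\right) = 159 \cdot 1 \left(-7\right) = 159 \left(-7\right) = -1113$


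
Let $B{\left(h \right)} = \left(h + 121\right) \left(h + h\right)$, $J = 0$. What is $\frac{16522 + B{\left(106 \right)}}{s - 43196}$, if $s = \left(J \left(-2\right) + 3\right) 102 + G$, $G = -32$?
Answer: $- \frac{32323}{21461} \approx -1.5061$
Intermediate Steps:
$B{\left(h \right)} = 2 h \left(121 + h\right)$ ($B{\left(h \right)} = \left(121 + h\right) 2 h = 2 h \left(121 + h\right)$)
$s = 274$ ($s = \left(0 \left(-2\right) + 3\right) 102 - 32 = \left(0 + 3\right) 102 - 32 = 3 \cdot 102 - 32 = 306 - 32 = 274$)
$\frac{16522 + B{\left(106 \right)}}{s - 43196} = \frac{16522 + 2 \cdot 106 \left(121 + 106\right)}{274 - 43196} = \frac{16522 + 2 \cdot 106 \cdot 227}{-42922} = \left(16522 + 48124\right) \left(- \frac{1}{42922}\right) = 64646 \left(- \frac{1}{42922}\right) = - \frac{32323}{21461}$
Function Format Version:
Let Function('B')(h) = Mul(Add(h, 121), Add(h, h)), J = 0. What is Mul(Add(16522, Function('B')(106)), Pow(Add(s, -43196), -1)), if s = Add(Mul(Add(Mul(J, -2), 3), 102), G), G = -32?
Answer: Rational(-32323, 21461) ≈ -1.5061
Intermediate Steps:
Function('B')(h) = Mul(2, h, Add(121, h)) (Function('B')(h) = Mul(Add(121, h), Mul(2, h)) = Mul(2, h, Add(121, h)))
s = 274 (s = Add(Mul(Add(Mul(0, -2), 3), 102), -32) = Add(Mul(Add(0, 3), 102), -32) = Add(Mul(3, 102), -32) = Add(306, -32) = 274)
Mul(Add(16522, Function('B')(106)), Pow(Add(s, -43196), -1)) = Mul(Add(16522, Mul(2, 106, Add(121, 106))), Pow(Add(274, -43196), -1)) = Mul(Add(16522, Mul(2, 106, 227)), Pow(-42922, -1)) = Mul(Add(16522, 48124), Rational(-1, 42922)) = Mul(64646, Rational(-1, 42922)) = Rational(-32323, 21461)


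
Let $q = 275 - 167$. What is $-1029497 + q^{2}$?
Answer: $-1017833$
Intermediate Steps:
$q = 108$ ($q = 275 - 167 = 108$)
$-1029497 + q^{2} = -1029497 + 108^{2} = -1029497 + 11664 = -1017833$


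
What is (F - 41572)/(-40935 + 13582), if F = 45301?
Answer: -3729/27353 ≈ -0.13633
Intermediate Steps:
(F - 41572)/(-40935 + 13582) = (45301 - 41572)/(-40935 + 13582) = 3729/(-27353) = 3729*(-1/27353) = -3729/27353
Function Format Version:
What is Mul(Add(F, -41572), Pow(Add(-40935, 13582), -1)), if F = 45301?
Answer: Rational(-3729, 27353) ≈ -0.13633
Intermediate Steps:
Mul(Add(F, -41572), Pow(Add(-40935, 13582), -1)) = Mul(Add(45301, -41572), Pow(Add(-40935, 13582), -1)) = Mul(3729, Pow(-27353, -1)) = Mul(3729, Rational(-1, 27353)) = Rational(-3729, 27353)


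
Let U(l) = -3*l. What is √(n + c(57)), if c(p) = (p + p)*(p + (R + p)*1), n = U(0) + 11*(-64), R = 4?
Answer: 2*√3187 ≈ 112.91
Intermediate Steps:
n = -704 (n = -3*0 + 11*(-64) = 0 - 704 = -704)
c(p) = 2*p*(4 + 2*p) (c(p) = (p + p)*(p + (4 + p)*1) = (2*p)*(p + (4 + p)) = (2*p)*(4 + 2*p) = 2*p*(4 + 2*p))
√(n + c(57)) = √(-704 + 4*57*(2 + 57)) = √(-704 + 4*57*59) = √(-704 + 13452) = √12748 = 2*√3187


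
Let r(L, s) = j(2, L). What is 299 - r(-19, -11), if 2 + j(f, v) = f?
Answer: 299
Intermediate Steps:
j(f, v) = -2 + f
r(L, s) = 0 (r(L, s) = -2 + 2 = 0)
299 - r(-19, -11) = 299 - 1*0 = 299 + 0 = 299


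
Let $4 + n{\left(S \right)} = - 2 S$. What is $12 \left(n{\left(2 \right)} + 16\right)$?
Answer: $96$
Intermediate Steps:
$n{\left(S \right)} = -4 - 2 S$
$12 \left(n{\left(2 \right)} + 16\right) = 12 \left(\left(-4 - 4\right) + 16\right) = 12 \left(-8 + 16\right) = 12 \cdot 8 = 96$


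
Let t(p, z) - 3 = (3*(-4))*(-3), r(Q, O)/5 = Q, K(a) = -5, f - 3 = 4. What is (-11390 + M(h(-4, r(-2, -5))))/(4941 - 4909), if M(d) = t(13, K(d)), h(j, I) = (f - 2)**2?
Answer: -11351/32 ≈ -354.72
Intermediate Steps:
f = 7 (f = 3 + 4 = 7)
r(Q, O) = 5*Q
t(p, z) = 39 (t(p, z) = 3 + (3*(-4))*(-3) = 3 - 12*(-3) = 3 + 36 = 39)
h(j, I) = 25 (h(j, I) = (7 - 2)**2 = 5**2 = 25)
M(d) = 39
(-11390 + M(h(-4, r(-2, -5))))/(4941 - 4909) = (-11390 + 39)/(4941 - 4909) = -11351/32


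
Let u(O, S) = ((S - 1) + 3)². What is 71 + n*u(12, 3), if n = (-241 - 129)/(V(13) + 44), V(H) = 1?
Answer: -1211/9 ≈ -134.56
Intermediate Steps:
u(O, S) = (2 + S)² (u(O, S) = ((-1 + S) + 3)² = (2 + S)²)
n = -74/9 (n = (-241 - 129)/(1 + 44) = -370/45 = -370*1/45 = -74/9 ≈ -8.2222)
71 + n*u(12, 3) = 71 - 74*(2 + 3)²/9 = 71 - 74/9*5² = 71 - 74/9*25 = 71 - 1850/9 = -1211/9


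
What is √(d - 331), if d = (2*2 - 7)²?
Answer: I*√322 ≈ 17.944*I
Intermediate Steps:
d = 9 (d = (4 - 7)² = (-3)² = 9)
√(d - 331) = √(9 - 331) = √(-322) = I*√322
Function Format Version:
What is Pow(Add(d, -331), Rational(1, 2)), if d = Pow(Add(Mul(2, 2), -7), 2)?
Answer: Mul(I, Pow(322, Rational(1, 2))) ≈ Mul(17.944, I)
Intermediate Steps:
d = 9 (d = Pow(Add(4, -7), 2) = Pow(-3, 2) = 9)
Pow(Add(d, -331), Rational(1, 2)) = Pow(Add(9, -331), Rational(1, 2)) = Pow(-322, Rational(1, 2)) = Mul(I, Pow(322, Rational(1, 2)))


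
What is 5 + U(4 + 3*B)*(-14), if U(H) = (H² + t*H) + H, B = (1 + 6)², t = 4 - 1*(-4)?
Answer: -338235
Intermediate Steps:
t = 8 (t = 4 + 4 = 8)
B = 49 (B = 7² = 49)
U(H) = H² + 9*H (U(H) = (H² + 8*H) + H = H² + 9*H)
5 + U(4 + 3*B)*(-14) = 5 + ((4 + 3*49)*(9 + (4 + 3*49)))*(-14) = 5 + ((4 + 147)*(9 + (4 + 147)))*(-14) = 5 + (151*(9 + 151))*(-14) = 5 + (151*160)*(-14) = 5 + 24160*(-14) = 5 - 338240 = -338235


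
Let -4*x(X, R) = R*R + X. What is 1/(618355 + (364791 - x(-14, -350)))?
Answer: 2/2027535 ≈ 9.8642e-7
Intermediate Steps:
x(X, R) = -X/4 - R**2/4 (x(X, R) = -(R*R + X)/4 = -(R**2 + X)/4 = -(X + R**2)/4 = -X/4 - R**2/4)
1/(618355 + (364791 - x(-14, -350))) = 1/(618355 + (364791 - (-1/4*(-14) - 1/4*(-350)**2))) = 1/(618355 + (364791 - (7/2 - 1/4*122500))) = 1/(618355 + (364791 - (7/2 - 30625))) = 1/(618355 + (364791 - 1*(-61243/2))) = 1/(618355 + (364791 + 61243/2)) = 1/(618355 + 790825/2) = 1/(2027535/2) = 2/2027535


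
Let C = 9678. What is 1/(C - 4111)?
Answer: 1/5567 ≈ 0.00017963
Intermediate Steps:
1/(C - 4111) = 1/(9678 - 4111) = 1/5567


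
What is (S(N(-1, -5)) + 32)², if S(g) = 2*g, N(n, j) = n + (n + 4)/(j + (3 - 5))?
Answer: 41616/49 ≈ 849.31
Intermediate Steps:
N(n, j) = n + (4 + n)/(-2 + j) (N(n, j) = n + (4 + n)/(j - 2) = n + (4 + n)/(-2 + j))
(S(N(-1, -5)) + 32)² = (2*((4 - 1*(-1) - 5*(-1))/(-2 - 5)) + 32)² = (2*((4 + 1 + 5)/(-7)) + 32)² = (2*(-⅐*10) + 32)² = (2*(-10/7) + 32)² = (-20/7 + 32)² = (204/7)² = 41616/49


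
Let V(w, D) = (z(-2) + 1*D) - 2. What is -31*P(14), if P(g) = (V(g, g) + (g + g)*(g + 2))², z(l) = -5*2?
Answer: -6277500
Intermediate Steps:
z(l) = -10
V(w, D) = -12 + D (V(w, D) = (-10 + 1*D) - 2 = (-10 + D) - 2 = -12 + D)
P(g) = (-12 + g + 2*g*(2 + g))² (P(g) = ((-12 + g) + (g + g)*(g + 2))² = ((-12 + g) + (2*g)*(2 + g))² = ((-12 + g) + 2*g*(2 + g))² = (-12 + g + 2*g*(2 + g))²)
-31*P(14) = -31*(-12 + 2*14² + 5*14)² = -31*(-12 + 2*196 + 70)² = -31*(-12 + 392 + 70)² = -31*450² = -31*202500 = -6277500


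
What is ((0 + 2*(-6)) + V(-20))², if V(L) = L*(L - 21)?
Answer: 652864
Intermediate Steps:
V(L) = L*(-21 + L)
((0 + 2*(-6)) + V(-20))² = ((0 + 2*(-6)) - 20*(-21 - 20))² = ((0 - 12) - 20*(-41))² = (-12 + 820)² = 808² = 652864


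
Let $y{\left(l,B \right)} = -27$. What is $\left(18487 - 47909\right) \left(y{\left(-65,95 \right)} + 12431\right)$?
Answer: $-364950488$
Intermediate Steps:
$\left(18487 - 47909\right) \left(y{\left(-65,95 \right)} + 12431\right) = \left(18487 - 47909\right) \left(-27 + 12431\right) = \left(-29422\right) 12404 = -364950488$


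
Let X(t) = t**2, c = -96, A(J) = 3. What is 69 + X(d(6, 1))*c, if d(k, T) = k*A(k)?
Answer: -31035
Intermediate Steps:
d(k, T) = 3*k (d(k, T) = k*3 = 3*k)
69 + X(d(6, 1))*c = 69 + (3*6)**2*(-96) = 69 + 18**2*(-96) = 69 + 324*(-96) = 69 - 31104 = -31035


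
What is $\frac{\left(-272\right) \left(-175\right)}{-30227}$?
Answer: $- \frac{47600}{30227} \approx -1.5748$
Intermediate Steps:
$\frac{\left(-272\right) \left(-175\right)}{-30227} = 47600 \left(- \frac{1}{30227}\right) = - \frac{47600}{30227}$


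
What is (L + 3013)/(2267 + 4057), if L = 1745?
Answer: 793/1054 ≈ 0.75237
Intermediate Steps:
(L + 3013)/(2267 + 4057) = (1745 + 3013)/(2267 + 4057) = 4758/6324 = 4758*(1/6324) = 793/1054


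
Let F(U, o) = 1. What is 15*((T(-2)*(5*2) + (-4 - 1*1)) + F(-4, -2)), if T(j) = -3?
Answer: -510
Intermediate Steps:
15*((T(-2)*(5*2) + (-4 - 1*1)) + F(-4, -2)) = 15*((-15*2 + (-4 - 1*1)) + 1) = 15*((-3*10 + (-4 - 1)) + 1) = 15*((-30 - 5) + 1) = 15*(-35 + 1) = 15*(-34) = -510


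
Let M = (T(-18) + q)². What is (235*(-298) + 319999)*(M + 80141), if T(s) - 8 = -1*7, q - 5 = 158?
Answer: 26755931853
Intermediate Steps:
q = 163 (q = 5 + 158 = 163)
T(s) = 1 (T(s) = 8 - 1*7 = 8 - 7 = 1)
M = 26896 (M = (1 + 163)² = 164² = 26896)
(235*(-298) + 319999)*(M + 80141) = (235*(-298) + 319999)*(26896 + 80141) = (-70030 + 319999)*107037 = 249969*107037 = 26755931853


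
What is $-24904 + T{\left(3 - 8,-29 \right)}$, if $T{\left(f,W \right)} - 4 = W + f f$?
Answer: $-24904$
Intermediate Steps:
$T{\left(f,W \right)} = 4 + W + f^{2}$ ($T{\left(f,W \right)} = 4 + \left(W + f f\right) = 4 + \left(W + f^{2}\right) = 4 + W + f^{2}$)
$-24904 + T{\left(3 - 8,-29 \right)} = -24904 + \left(4 - 29 + \left(3 - 8\right)^{2}\right) = -24904 + \left(4 - 29 + \left(-5\right)^{2}\right) = -24904 + \left(4 - 29 + 25\right) = -24904 + 0 = -24904$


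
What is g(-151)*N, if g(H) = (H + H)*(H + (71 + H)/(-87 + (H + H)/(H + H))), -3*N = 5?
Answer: -3248010/43 ≈ -75535.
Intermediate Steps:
N = -5/3 (N = -⅓*5 = -5/3 ≈ -1.6667)
g(H) = 2*H*(-71/86 + 85*H/86) (g(H) = (2*H)*(H + (71 + H)/(-87 + (2*H)/((2*H)))) = (2*H)*(H + (71 + H)/(-87 + (2*H)*(1/(2*H)))) = (2*H)*(H + (71 + H)/(-87 + 1)) = (2*H)*(H + (71 + H)/(-86)) = (2*H)*(H + (71 + H)*(-1/86)) = (2*H)*(H + (-71/86 - H/86)) = (2*H)*(-71/86 + 85*H/86) = 2*H*(-71/86 + 85*H/86))
g(-151)*N = ((1/43)*(-151)*(-71 + 85*(-151)))*(-5/3) = ((1/43)*(-151)*(-71 - 12835))*(-5/3) = ((1/43)*(-151)*(-12906))*(-5/3) = (1948806/43)*(-5/3) = -3248010/43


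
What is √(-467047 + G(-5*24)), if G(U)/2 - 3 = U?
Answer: I*√467281 ≈ 683.58*I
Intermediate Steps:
G(U) = 6 + 2*U
√(-467047 + G(-5*24)) = √(-467047 + (6 + 2*(-5*24))) = √(-467047 + (6 + 2*(-120))) = √(-467047 + (6 - 240)) = √(-467047 - 234) = √(-467281) = I*√467281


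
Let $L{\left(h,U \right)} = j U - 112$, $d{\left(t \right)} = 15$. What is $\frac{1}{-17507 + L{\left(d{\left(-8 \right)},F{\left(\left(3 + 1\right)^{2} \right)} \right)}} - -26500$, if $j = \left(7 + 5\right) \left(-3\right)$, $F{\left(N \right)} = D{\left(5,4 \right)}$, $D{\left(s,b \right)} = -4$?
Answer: $\frac{463087499}{17475} \approx 26500.0$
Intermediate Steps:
$F{\left(N \right)} = -4$
$j = -36$ ($j = 12 \left(-3\right) = -36$)
$L{\left(h,U \right)} = -112 - 36 U$ ($L{\left(h,U \right)} = - 36 U - 112 = -112 - 36 U$)
$\frac{1}{-17507 + L{\left(d{\left(-8 \right)},F{\left(\left(3 + 1\right)^{2} \right)} \right)}} - -26500 = \frac{1}{-17507 - -32} - -26500 = \frac{1}{-17507 + \left(-112 + 144\right)} + 26500 = \frac{1}{-17507 + 32} + 26500 = \frac{1}{-17475} + 26500 = - \frac{1}{17475} + 26500 = \frac{463087499}{17475}$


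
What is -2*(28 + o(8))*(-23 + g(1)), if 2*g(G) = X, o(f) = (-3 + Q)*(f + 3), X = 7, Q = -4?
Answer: -1911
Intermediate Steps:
o(f) = -21 - 7*f (o(f) = (-3 - 4)*(f + 3) = -7*(3 + f) = -21 - 7*f)
g(G) = 7/2 (g(G) = (½)*7 = 7/2)
-2*(28 + o(8))*(-23 + g(1)) = -2*(28 + (-21 - 7*8))*(-23 + 7/2) = -2*(28 + (-21 - 56))*(-39)/2 = -2*(28 - 77)*(-39)/2 = -(-98)*(-39)/2 = -2*1911/2 = -1911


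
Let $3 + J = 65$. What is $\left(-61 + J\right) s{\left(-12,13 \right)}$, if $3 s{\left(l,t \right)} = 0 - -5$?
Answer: $\frac{5}{3} \approx 1.6667$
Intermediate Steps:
$s{\left(l,t \right)} = \frac{5}{3}$ ($s{\left(l,t \right)} = \frac{0 - -5}{3} = \frac{0 + 5}{3} = \frac{1}{3} \cdot 5 = \frac{5}{3}$)
$J = 62$ ($J = -3 + 65 = 62$)
$\left(-61 + J\right) s{\left(-12,13 \right)} = \left(-61 + 62\right) \frac{5}{3} = 1 \cdot \frac{5}{3} = \frac{5}{3}$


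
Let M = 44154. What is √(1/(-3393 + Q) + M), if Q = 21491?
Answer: 13*√85574528906/18098 ≈ 210.13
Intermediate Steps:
√(1/(-3393 + Q) + M) = √(1/(-3393 + 21491) + 44154) = √(1/18098 + 44154) = √(799099093/18098) = 13*√85574528906/18098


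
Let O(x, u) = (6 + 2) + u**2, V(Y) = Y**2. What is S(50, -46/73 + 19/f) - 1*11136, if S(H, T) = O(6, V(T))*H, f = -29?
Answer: -212897474560988606/20085536292721 ≈ -10600.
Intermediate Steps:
O(x, u) = 8 + u**2
S(H, T) = H*(8 + T**4) (S(H, T) = (8 + (T**2)**2)*H = (8 + T**4)*H = H*(8 + T**4))
S(50, -46/73 + 19/f) - 1*11136 = 50*(8 + (-46/73 + 19/(-29))**4) - 1*11136 = 50*(8 + (-46*1/73 + 19*(-1/29))**4) - 11136 = 50*(8 + (-46/73 - 19/29)**4) - 11136 = 50*(8 + (-2721/2117)**4) - 11136 = 50*(8 + 54816861553281/20085536292721) - 11136 = 50*(215501151895049/20085536292721) - 11136 = 10775057594752450/20085536292721 - 11136 = -212897474560988606/20085536292721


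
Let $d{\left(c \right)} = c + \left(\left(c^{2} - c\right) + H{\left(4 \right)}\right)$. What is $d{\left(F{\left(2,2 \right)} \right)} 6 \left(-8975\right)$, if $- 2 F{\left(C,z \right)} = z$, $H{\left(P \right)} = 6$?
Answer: $-376950$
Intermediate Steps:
$F{\left(C,z \right)} = - \frac{z}{2}$
$d{\left(c \right)} = 6 + c^{2}$ ($d{\left(c \right)} = c + \left(\left(c^{2} - c\right) + 6\right) = c + \left(6 + c^{2} - c\right) = 6 + c^{2}$)
$d{\left(F{\left(2,2 \right)} \right)} 6 \left(-8975\right) = \left(6 + \left(\left(- \frac{1}{2}\right) 2\right)^{2}\right) 6 \left(-8975\right) = \left(6 + \left(-1\right)^{2}\right) \left(-53850\right) = \left(6 + 1\right) \left(-53850\right) = 7 \left(-53850\right) = -376950$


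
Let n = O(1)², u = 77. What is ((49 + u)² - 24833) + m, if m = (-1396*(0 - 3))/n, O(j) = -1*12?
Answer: -107135/12 ≈ -8927.9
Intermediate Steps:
O(j) = -12
n = 144 (n = (-12)² = 144)
m = 349/12 (m = -1396*(0 - 3)/144 = -1396*(-3)*(1/144) = 4188*(1/144) = 349/12 ≈ 29.083)
((49 + u)² - 24833) + m = ((49 + 77)² - 24833) + 349/12 = (126² - 24833) + 349/12 = (15876 - 24833) + 349/12 = -8957 + 349/12 = -107135/12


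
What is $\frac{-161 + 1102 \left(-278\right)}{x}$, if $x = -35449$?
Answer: $\frac{306517}{35449} \approx 8.6467$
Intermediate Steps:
$\frac{-161 + 1102 \left(-278\right)}{x} = \frac{-161 + 1102 \left(-278\right)}{-35449} = \left(-161 - 306356\right) \left(- \frac{1}{35449}\right) = \left(-306517\right) \left(- \frac{1}{35449}\right) = \frac{306517}{35449}$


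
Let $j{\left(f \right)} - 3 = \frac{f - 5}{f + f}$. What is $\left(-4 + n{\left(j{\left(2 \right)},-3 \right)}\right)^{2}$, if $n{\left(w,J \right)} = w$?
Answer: $\frac{49}{16} \approx 3.0625$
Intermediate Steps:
$j{\left(f \right)} = 3 + \frac{-5 + f}{2 f}$ ($j{\left(f \right)} = 3 + \frac{f - 5}{f + f} = 3 + \frac{-5 + f}{2 f}$)
$\left(-4 + n{\left(j{\left(2 \right)},-3 \right)}\right)^{2} = \left(-4 + \frac{-5 + 7 \cdot 2}{2 \cdot 2}\right)^{2} = \left(-4 + \frac{1}{2} \cdot \frac{1}{2} \left(-5 + 14\right)\right)^{2} = \left(-4 + \frac{1}{2} \cdot \frac{1}{2} \cdot 9\right)^{2} = \left(-4 + \frac{9}{4}\right)^{2} = \left(- \frac{7}{4}\right)^{2} = \frac{49}{16}$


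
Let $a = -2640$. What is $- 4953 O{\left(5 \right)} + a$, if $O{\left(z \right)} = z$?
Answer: $-27405$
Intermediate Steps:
$- 4953 O{\left(5 \right)} + a = \left(-4953\right) 5 - 2640 = -24765 - 2640 = -27405$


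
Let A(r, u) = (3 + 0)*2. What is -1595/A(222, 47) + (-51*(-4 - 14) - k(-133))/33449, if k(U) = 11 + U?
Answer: -4103455/15438 ≈ -265.80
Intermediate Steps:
A(r, u) = 6 (A(r, u) = 3*2 = 6)
-1595/A(222, 47) + (-51*(-4 - 14) - k(-133))/33449 = -1595/6 + (-51*(-4 - 14) - (11 - 133))/33449 = -1595*⅙ + (-51*(-18) - 1*(-122))*(1/33449) = -1595/6 + (918 + 122)*(1/33449) = -1595/6 + 1040*(1/33449) = -1595/6 + 80/2573 = -4103455/15438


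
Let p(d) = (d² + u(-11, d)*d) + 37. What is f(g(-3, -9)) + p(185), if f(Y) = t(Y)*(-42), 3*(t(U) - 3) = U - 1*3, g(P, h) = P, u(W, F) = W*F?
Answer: -342255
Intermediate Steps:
u(W, F) = F*W
t(U) = 2 + U/3 (t(U) = 3 + (U - 1*3)/3 = 3 + (U - 3)/3 = 3 + (-3 + U)/3 = 3 + (-1 + U/3) = 2 + U/3)
p(d) = 37 - 10*d² (p(d) = (d² + (d*(-11))*d) + 37 = (d² + (-11*d)*d) + 37 = (d² - 11*d²) + 37 = -10*d² + 37 = 37 - 10*d²)
f(Y) = -84 - 14*Y (f(Y) = (2 + Y/3)*(-42) = -84 - 14*Y)
f(g(-3, -9)) + p(185) = (-84 - 14*(-3)) + (37 - 10*185²) = (-84 + 42) + (37 - 10*34225) = -42 + (37 - 342250) = -42 - 342213 = -342255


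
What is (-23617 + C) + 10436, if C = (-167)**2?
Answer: 14708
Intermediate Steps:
C = 27889
(-23617 + C) + 10436 = (-23617 + 27889) + 10436 = 4272 + 10436 = 14708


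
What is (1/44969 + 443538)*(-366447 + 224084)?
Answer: -12186676257353/193 ≈ -6.3143e+10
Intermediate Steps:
(1/44969 + 443538)*(-366447 + 224084) = (1/44969 + 443538)*(-142363) = (19945460323/44969)*(-142363) = -12186676257353/193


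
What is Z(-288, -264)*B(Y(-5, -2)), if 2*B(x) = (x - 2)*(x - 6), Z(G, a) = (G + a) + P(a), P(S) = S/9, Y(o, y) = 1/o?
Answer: -297352/75 ≈ -3964.7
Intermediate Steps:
P(S) = S/9 (P(S) = S*(⅑) = S/9)
Z(G, a) = G + 10*a/9 (Z(G, a) = (G + a) + a/9 = G + 10*a/9)
B(x) = (-6 + x)*(-2 + x)/2 (B(x) = ((x - 2)*(x - 6))/2 = ((-2 + x)*(-6 + x))/2 = ((-6 + x)*(-2 + x))/2 = (-6 + x)*(-2 + x)/2)
Z(-288, -264)*B(Y(-5, -2)) = (-288 + (10/9)*(-264))*(6 + (1/(-5))²/2 - 4/(-5)) = (-288 - 880/3)*(6 + (-⅕)²/2 - 4*(-⅕)) = -1744*(6 + (½)*(1/25) + ⅘)/3 = -1744*(6 + 1/50 + ⅘)/3 = -1744/3*341/50 = -297352/75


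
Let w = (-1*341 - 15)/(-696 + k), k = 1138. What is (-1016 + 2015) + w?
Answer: 220601/221 ≈ 998.19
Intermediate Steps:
w = -178/221 (w = (-1*341 - 15)/(-696 + 1138) = (-341 - 15)/442 = -356*1/442 = -178/221 ≈ -0.80543)
(-1016 + 2015) + w = (-1016 + 2015) - 178/221 = 999 - 178/221 = 220601/221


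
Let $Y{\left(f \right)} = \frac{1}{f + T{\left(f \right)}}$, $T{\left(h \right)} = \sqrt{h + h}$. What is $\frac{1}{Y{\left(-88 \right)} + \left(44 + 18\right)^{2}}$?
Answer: $\frac{30444392}{117027904577} + \frac{4 i \sqrt{11}}{117027904577} \approx 0.00026015 + 1.1336 \cdot 10^{-10} i$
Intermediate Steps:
$T{\left(h \right)} = \sqrt{2} \sqrt{h}$ ($T{\left(h \right)} = \sqrt{2 h} = \sqrt{2} \sqrt{h}$)
$Y{\left(f \right)} = \frac{1}{f + \sqrt{2} \sqrt{f}}$
$\frac{1}{Y{\left(-88 \right)} + \left(44 + 18\right)^{2}} = \frac{1}{\frac{1}{-88 + \sqrt{2} \sqrt{-88}} + \left(44 + 18\right)^{2}} = \frac{1}{\frac{1}{-88 + \sqrt{2} \cdot 2 i \sqrt{22}} + 62^{2}} = \frac{1}{\frac{1}{-88 + 4 i \sqrt{11}} + 3844} = \frac{1}{3844 + \frac{1}{-88 + 4 i \sqrt{11}}}$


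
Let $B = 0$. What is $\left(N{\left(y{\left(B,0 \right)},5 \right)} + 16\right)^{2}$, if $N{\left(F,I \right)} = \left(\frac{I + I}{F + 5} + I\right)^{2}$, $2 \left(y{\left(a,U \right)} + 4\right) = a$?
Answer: $58081$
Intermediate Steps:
$y{\left(a,U \right)} = -4 + \frac{a}{2}$
$N{\left(F,I \right)} = \left(I + \frac{2 I}{5 + F}\right)^{2}$ ($N{\left(F,I \right)} = \left(\frac{2 I}{5 + F} + I\right)^{2} = \left(I + \frac{2 I}{5 + F}\right)^{2}$)
$\left(N{\left(y{\left(B,0 \right)},5 \right)} + 16\right)^{2} = \left(\frac{5^{2} \left(7 + \left(-4 + \frac{1}{2} \cdot 0\right)\right)^{2}}{\left(5 + \left(-4 + \frac{1}{2} \cdot 0\right)\right)^{2}} + 16\right)^{2} = \left(\frac{25 \left(7 + \left(-4 + 0\right)\right)^{2}}{\left(5 + \left(-4 + 0\right)\right)^{2}} + 16\right)^{2} = \left(\frac{25 \left(7 - 4\right)^{2}}{\left(5 - 4\right)^{2}} + 16\right)^{2} = \left(25 \cdot 1^{-2} \cdot 3^{2} + 16\right)^{2} = \left(25 \cdot 1 \cdot 9 + 16\right)^{2} = \left(225 + 16\right)^{2} = 241^{2} = 58081$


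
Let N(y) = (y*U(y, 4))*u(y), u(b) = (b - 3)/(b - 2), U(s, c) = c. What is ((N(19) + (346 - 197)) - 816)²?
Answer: 102475129/289 ≈ 3.5459e+5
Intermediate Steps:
u(b) = (-3 + b)/(-2 + b)
N(y) = 4*y*(-3 + y)/(-2 + y) (N(y) = (y*4)*((-3 + y)/(-2 + y)) = (4*y)*((-3 + y)/(-2 + y)) = 4*y*(-3 + y)/(-2 + y))
((N(19) + (346 - 197)) - 816)² = ((4*19*(-3 + 19)/(-2 + 19) + (346 - 197)) - 816)² = ((4*19*16/17 + 149) - 816)² = ((4*19*(1/17)*16 + 149) - 816)² = ((1216/17 + 149) - 816)² = (3749/17 - 816)² = (-10123/17)² = 102475129/289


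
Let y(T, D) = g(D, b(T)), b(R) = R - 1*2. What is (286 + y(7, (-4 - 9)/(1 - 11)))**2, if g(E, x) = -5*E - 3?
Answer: 305809/4 ≈ 76452.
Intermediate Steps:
b(R) = -2 + R (b(R) = R - 2 = -2 + R)
g(E, x) = -3 - 5*E
y(T, D) = -3 - 5*D
(286 + y(7, (-4 - 9)/(1 - 11)))**2 = (286 + (-3 - 5*(-4 - 9)/(1 - 11)))**2 = (286 + (-3 - (-65)/(-10)))**2 = (286 + (-3 - (-65)*(-1)/10))**2 = (286 + (-3 - 5*13/10))**2 = (286 + (-3 - 13/2))**2 = (286 - 19/2)**2 = (553/2)**2 = 305809/4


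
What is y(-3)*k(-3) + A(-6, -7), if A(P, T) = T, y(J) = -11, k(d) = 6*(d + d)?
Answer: 389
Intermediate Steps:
k(d) = 12*d (k(d) = 6*(2*d) = 12*d)
y(-3)*k(-3) + A(-6, -7) = -132*(-3) - 7 = -11*(-36) - 7 = 396 - 7 = 389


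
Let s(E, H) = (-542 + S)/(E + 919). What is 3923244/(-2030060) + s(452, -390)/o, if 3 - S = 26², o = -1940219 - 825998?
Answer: -1239902974784484/641580755685035 ≈ -1.9326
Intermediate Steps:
o = -2766217
S = -673 (S = 3 - 1*26² = 3 - 1*676 = 3 - 676 = -673)
s(E, H) = -1215/(919 + E) (s(E, H) = (-542 - 673)/(E + 919) = -1215/(919 + E))
3923244/(-2030060) + s(452, -390)/o = 3923244/(-2030060) - 1215/(919 + 452)/(-2766217) = 3923244*(-1/2030060) - 1215/1371*(-1/2766217) = -980811/507515 - 1215*1/1371*(-1/2766217) = -980811/507515 - 405/457*(-1/2766217) = -980811/507515 + 405/1264161169 = -1239902974784484/641580755685035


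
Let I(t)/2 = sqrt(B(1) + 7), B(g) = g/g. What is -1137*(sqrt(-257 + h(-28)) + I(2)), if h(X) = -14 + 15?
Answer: -18192*I - 4548*sqrt(2) ≈ -6431.8 - 18192.0*I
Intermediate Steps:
h(X) = 1
B(g) = 1
I(t) = 4*sqrt(2) (I(t) = 2*sqrt(1 + 7) = 2*sqrt(8) = 2*(2*sqrt(2)) = 4*sqrt(2))
-1137*(sqrt(-257 + h(-28)) + I(2)) = -1137*(sqrt(-257 + 1) + 4*sqrt(2)) = -1137*(sqrt(-256) + 4*sqrt(2)) = -1137*(16*I + 4*sqrt(2)) = -1137*(4*sqrt(2) + 16*I) = -18192*I - 4548*sqrt(2)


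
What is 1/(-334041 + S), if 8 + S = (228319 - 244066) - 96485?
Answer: -1/446281 ≈ -2.2407e-6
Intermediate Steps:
S = -112240 (S = -8 + ((228319 - 244066) - 96485) = -8 + (-15747 - 96485) = -8 - 112232 = -112240)
1/(-334041 + S) = 1/(-334041 - 112240) = 1/(-446281) = -1/446281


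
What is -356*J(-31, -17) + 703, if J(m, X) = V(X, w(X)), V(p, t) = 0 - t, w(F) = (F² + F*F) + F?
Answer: 200419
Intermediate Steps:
w(F) = F + 2*F² (w(F) = (F² + F²) + F = 2*F² + F = F + 2*F²)
V(p, t) = -t
J(m, X) = -X*(1 + 2*X)
-356*J(-31, -17) + 703 = -(-356)*(-17)*(1 + 2*(-17)) + 703 = -(-356)*(-17)*(1 - 34) + 703 = -(-356)*(-17)*(-33) + 703 = -356*(-561) + 703 = 199716 + 703 = 200419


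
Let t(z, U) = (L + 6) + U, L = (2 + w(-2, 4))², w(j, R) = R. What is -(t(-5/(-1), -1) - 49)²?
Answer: -64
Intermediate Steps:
L = 36 (L = (2 + 4)² = 6² = 36)
t(z, U) = 42 + U (t(z, U) = (36 + 6) + U = 42 + U)
-(t(-5/(-1), -1) - 49)² = -((42 - 1) - 49)² = -(41 - 49)² = -1*(-8)² = -1*64 = -64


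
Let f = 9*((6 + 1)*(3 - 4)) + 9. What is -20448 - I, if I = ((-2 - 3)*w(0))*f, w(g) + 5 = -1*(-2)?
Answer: -19638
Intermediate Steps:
w(g) = -3 (w(g) = -5 - 1*(-2) = -5 + 2 = -3)
f = -54 (f = 9*(7*(-1)) + 9 = 9*(-7) + 9 = -63 + 9 = -54)
I = -810 (I = ((-2 - 3)*(-3))*(-54) = -5*(-3)*(-54) = 15*(-54) = -810)
-20448 - I = -20448 - 1*(-810) = -20448 + 810 = -19638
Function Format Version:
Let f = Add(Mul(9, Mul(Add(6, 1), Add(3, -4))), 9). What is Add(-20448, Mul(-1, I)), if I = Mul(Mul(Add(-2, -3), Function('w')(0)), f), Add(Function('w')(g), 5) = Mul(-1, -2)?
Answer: -19638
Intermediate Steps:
Function('w')(g) = -3 (Function('w')(g) = Add(-5, Mul(-1, -2)) = Add(-5, 2) = -3)
f = -54 (f = Add(Mul(9, Mul(7, -1)), 9) = Add(Mul(9, -7), 9) = Add(-63, 9) = -54)
I = -810 (I = Mul(Mul(Add(-2, -3), -3), -54) = Mul(Mul(-5, -3), -54) = Mul(15, -54) = -810)
Add(-20448, Mul(-1, I)) = Add(-20448, Mul(-1, -810)) = Add(-20448, 810) = -19638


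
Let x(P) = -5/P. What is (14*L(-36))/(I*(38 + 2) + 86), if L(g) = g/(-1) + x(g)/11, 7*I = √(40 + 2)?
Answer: 2311379/321156 - 38395*√42/80289 ≈ 4.0979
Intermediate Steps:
I = √42/7 (I = √(40 + 2)/7 = √42/7 ≈ 0.92582)
L(g) = -g - 5/(11*g) (L(g) = g/(-1) - 5/g/11 = g*(-1) - 5/g*(1/11) = -g - 5/(11*g))
(14*L(-36))/(I*(38 + 2) + 86) = (14*(-1*(-36) - 5/11/(-36)))/((√42/7)*(38 + 2) + 86) = (14*(36 - 5/11*(-1/36)))/((√42/7)*40 + 86) = (14*(36 + 5/396))/(40*√42/7 + 86) = (14*(14261/396))/(86 + 40*√42/7) = 99827/(198*(86 + 40*√42/7))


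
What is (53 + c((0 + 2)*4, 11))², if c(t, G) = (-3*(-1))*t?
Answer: 5929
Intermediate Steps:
c(t, G) = 3*t
(53 + c((0 + 2)*4, 11))² = (53 + 3*((0 + 2)*4))² = (53 + 3*(2*4))² = (53 + 3*8)² = (53 + 24)² = 77² = 5929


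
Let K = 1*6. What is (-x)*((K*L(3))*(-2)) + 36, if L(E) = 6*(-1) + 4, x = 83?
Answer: -1956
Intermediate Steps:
L(E) = -2 (L(E) = -6 + 4 = -2)
K = 6
(-x)*((K*L(3))*(-2)) + 36 = (-1*83)*((6*(-2))*(-2)) + 36 = -(-996)*(-2) + 36 = -83*24 + 36 = -1992 + 36 = -1956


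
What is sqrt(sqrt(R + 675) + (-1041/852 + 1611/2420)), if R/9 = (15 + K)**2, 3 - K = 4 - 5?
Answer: sqrt(-33921670 + 365976600*sqrt(109))/7810 ≈ 7.8794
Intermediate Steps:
K = 4 (K = 3 - (4 - 5) = 3 - 1*(-1) = 3 + 1 = 4)
R = 3249 (R = 9*(15 + 4)**2 = 9*19**2 = 9*361 = 3249)
sqrt(sqrt(R + 675) + (-1041/852 + 1611/2420)) = sqrt(sqrt(3249 + 675) + (-1041/852 + 1611/2420)) = sqrt(sqrt(3924) + (-1041*1/852 + 1611*(1/2420))) = sqrt(6*sqrt(109) + (-347/284 + 1611/2420)) = sqrt(6*sqrt(109) - 47777/85910) = sqrt(-47777/85910 + 6*sqrt(109))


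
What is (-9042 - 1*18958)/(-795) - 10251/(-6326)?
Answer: 37055509/1005834 ≈ 36.841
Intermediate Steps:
(-9042 - 1*18958)/(-795) - 10251/(-6326) = (-9042 - 18958)*(-1/795) - 10251*(-1/6326) = -28000*(-1/795) + 10251/6326 = 5600/159 + 10251/6326 = 37055509/1005834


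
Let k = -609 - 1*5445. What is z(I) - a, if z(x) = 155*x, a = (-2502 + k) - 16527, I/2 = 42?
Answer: 38103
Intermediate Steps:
k = -6054 (k = -609 - 5445 = -6054)
I = 84 (I = 2*42 = 84)
a = -25083 (a = (-2502 - 6054) - 16527 = -8556 - 16527 = -25083)
z(I) - a = 155*84 - 1*(-25083) = 13020 + 25083 = 38103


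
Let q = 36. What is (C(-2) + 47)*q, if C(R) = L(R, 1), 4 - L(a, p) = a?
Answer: 1908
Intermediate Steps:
L(a, p) = 4 - a
C(R) = 4 - R
(C(-2) + 47)*q = ((4 - 1*(-2)) + 47)*36 = ((4 + 2) + 47)*36 = (6 + 47)*36 = 53*36 = 1908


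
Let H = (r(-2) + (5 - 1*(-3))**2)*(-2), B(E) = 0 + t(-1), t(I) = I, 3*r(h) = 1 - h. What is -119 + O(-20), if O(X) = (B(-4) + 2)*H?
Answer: -249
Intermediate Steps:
r(h) = 1/3 - h/3 (r(h) = (1 - h)/3 = 1/3 - h/3)
B(E) = -1 (B(E) = 0 - 1 = -1)
H = -130 (H = ((1/3 - 1/3*(-2)) + (5 - 1*(-3))**2)*(-2) = ((1/3 + 2/3) + (5 + 3)**2)*(-2) = (1 + 8**2)*(-2) = (1 + 64)*(-2) = 65*(-2) = -130)
O(X) = -130 (O(X) = (-1 + 2)*(-130) = 1*(-130) = -130)
-119 + O(-20) = -119 - 130 = -249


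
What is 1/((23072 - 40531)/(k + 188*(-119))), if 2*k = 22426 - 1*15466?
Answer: 18892/17459 ≈ 1.0821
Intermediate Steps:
k = 3480 (k = (22426 - 1*15466)/2 = (22426 - 15466)/2 = (½)*6960 = 3480)
1/((23072 - 40531)/(k + 188*(-119))) = 1/((23072 - 40531)/(3480 + 188*(-119))) = 1/(-17459/(3480 - 22372)) = 1/(-17459/(-18892)) = 1/(-17459*(-1/18892)) = 1/(17459/18892) = 18892/17459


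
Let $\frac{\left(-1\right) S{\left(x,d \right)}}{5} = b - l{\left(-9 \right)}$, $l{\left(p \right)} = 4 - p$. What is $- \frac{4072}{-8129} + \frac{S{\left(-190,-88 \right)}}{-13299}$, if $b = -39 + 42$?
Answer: $\frac{4886098}{9827961} \approx 0.49716$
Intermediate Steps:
$b = 3$
$S{\left(x,d \right)} = 50$ ($S{\left(x,d \right)} = - 5 \left(3 - \left(4 - -9\right)\right) = - 5 \left(3 - \left(4 + 9\right)\right) = - 5 \left(3 - 13\right) = \left(-5\right) \left(-10\right) = 50$)
$- \frac{4072}{-8129} + \frac{S{\left(-190,-88 \right)}}{-13299} = - \frac{4072}{-8129} + \frac{50}{-13299} = \left(-4072\right) \left(- \frac{1}{8129}\right) + 50 \left(- \frac{1}{13299}\right) = \frac{4072}{8129} - \frac{50}{13299} = \frac{4886098}{9827961}$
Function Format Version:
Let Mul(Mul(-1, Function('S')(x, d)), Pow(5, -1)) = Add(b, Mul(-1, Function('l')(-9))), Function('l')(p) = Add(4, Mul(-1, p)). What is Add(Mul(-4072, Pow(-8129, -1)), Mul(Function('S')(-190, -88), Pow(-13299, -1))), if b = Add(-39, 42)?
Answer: Rational(4886098, 9827961) ≈ 0.49716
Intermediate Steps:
b = 3
Function('S')(x, d) = 50 (Function('S')(x, d) = Mul(-5, Add(3, Mul(-1, Add(4, Mul(-1, -9))))) = Mul(-5, Add(3, Mul(-1, Add(4, 9)))) = Mul(-5, Add(3, Mul(-1, 13))) = Mul(-5, Add(3, -13)) = Mul(-5, -10) = 50)
Add(Mul(-4072, Pow(-8129, -1)), Mul(Function('S')(-190, -88), Pow(-13299, -1))) = Add(Mul(-4072, Pow(-8129, -1)), Mul(50, Pow(-13299, -1))) = Add(Mul(-4072, Rational(-1, 8129)), Mul(50, Rational(-1, 13299))) = Add(Rational(4072, 8129), Rational(-50, 13299)) = Rational(4886098, 9827961)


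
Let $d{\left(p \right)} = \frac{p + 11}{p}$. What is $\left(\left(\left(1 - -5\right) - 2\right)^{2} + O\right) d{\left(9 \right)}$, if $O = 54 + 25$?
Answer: $\frac{1900}{9} \approx 211.11$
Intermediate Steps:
$d{\left(p \right)} = \frac{11 + p}{p}$
$O = 79$
$\left(\left(\left(1 - -5\right) - 2\right)^{2} + O\right) d{\left(9 \right)} = \left(\left(\left(1 - -5\right) - 2\right)^{2} + 79\right) \frac{11 + 9}{9} = \left(\left(\left(1 + 5\right) - 2\right)^{2} + 79\right) \frac{1}{9} \cdot 20 = \left(\left(6 - 2\right)^{2} + 79\right) \frac{20}{9} = \left(4^{2} + 79\right) \frac{20}{9} = \left(16 + 79\right) \frac{20}{9} = 95 \cdot \frac{20}{9} = \frac{1900}{9}$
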